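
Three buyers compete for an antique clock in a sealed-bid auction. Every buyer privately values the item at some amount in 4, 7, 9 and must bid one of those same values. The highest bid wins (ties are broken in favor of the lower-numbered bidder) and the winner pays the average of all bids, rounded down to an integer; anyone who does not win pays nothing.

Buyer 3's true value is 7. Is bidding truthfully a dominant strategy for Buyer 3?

No

Consider the case where Buyer 1 bids 4 and Buyer 2 bids 7.
Truthful bid 7: loses, pays 0, utility 0.
Bid 9 instead: wins, pays 6, utility 7 - 6 = 1.
Since 1 > 0, bidding 9 is strictly better here, so truthful bidding is not dominant.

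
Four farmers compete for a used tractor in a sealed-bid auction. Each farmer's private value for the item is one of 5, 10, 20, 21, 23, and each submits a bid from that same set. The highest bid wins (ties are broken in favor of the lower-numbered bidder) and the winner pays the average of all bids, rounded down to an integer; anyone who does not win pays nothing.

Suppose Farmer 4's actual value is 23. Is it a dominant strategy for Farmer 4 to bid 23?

Consider the case where Farmer 1 bids 5, Farmer 2 bids 5 and Farmer 3 bids 5.
Truthful bid 23: wins, pays 9, utility 23 - 9 = 14.
Bid 10 instead: wins, pays 6, utility 23 - 6 = 17.
Since 17 > 14, bidding 10 is strictly better here, so truthful bidding is not dominant.

No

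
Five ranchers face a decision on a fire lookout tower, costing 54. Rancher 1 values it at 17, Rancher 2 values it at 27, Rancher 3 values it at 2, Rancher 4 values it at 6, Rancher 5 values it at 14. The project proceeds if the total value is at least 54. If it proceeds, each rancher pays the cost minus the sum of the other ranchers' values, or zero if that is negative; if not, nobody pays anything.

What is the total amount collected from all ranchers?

22

Total value 66 ≥ cost 54, so it is built.
Rancher 1: others sum to 49; max(0, 54 - 49) = 5.
Rancher 2: others sum to 39; max(0, 54 - 39) = 15.
Rancher 3: others sum to 64; max(0, 54 - 64) = 0.
Rancher 4: others sum to 60; max(0, 54 - 60) = 0.
Rancher 5: others sum to 52; max(0, 54 - 52) = 2.
Total collected = 5 + 15 + 0 + 0 + 2 = 22.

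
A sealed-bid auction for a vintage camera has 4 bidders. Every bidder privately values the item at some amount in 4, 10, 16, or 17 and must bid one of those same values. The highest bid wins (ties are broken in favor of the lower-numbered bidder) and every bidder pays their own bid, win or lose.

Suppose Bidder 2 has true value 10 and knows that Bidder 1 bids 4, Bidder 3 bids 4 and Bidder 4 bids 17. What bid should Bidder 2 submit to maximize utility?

4

Bid 4: loses but pays 4, utility -4.
Bid 10: loses but pays 10, utility -10.
Bid 16: loses but pays 16, utility -16.
Bid 17: wins, pays 17, utility 10 - 17 = -7.
The best choice is 4 with utility -4.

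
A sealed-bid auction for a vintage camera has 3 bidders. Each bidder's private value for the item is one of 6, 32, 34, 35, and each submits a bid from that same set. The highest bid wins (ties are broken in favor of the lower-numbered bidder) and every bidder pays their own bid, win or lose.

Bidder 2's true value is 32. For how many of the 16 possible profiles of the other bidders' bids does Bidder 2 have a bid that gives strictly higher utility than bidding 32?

Others bid (6, 34): truth gives -32; bid 34 gives -2 > -32. Violating.
Others bid (6, 35): truth gives -32; bid 35 gives -3 > -32. Violating.
Others bid (32, 6): truth gives -32; bid 34 gives -2 > -32. Violating.
Others bid (32, 32): truth gives -32; bid 34 gives -2 > -32. Violating.
Others bid (6, 6): truth gives 0; no alternative beats it.
Others bid (6, 32): truth gives 0; no alternative beats it.
(Checking all 16 profiles: 14 have a profitable deviation, 2 do not.)

14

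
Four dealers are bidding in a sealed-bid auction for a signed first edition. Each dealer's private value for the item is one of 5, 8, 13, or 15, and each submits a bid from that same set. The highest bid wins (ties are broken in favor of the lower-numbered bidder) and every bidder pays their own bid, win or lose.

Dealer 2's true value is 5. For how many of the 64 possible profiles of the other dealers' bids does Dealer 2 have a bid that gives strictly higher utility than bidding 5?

Others bid (5, 5, 5): truth gives -5; bid 8 gives -3 > -5. Violating.
Others bid (5, 5, 8): truth gives -5; bid 8 gives -3 > -5. Violating.
Others bid (5, 8, 5): truth gives -5; bid 8 gives -3 > -5. Violating.
Others bid (5, 8, 8): truth gives -5; bid 8 gives -3 > -5. Violating.
Others bid (5, 5, 13): truth gives -5; no alternative beats it.
Others bid (5, 5, 15): truth gives -5; no alternative beats it.
(Checking all 64 profiles: 4 have a profitable deviation, 60 do not.)

4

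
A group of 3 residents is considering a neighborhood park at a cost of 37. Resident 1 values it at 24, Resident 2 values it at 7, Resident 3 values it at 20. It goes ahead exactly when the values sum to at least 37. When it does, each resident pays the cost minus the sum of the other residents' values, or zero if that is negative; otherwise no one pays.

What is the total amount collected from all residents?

Total value 51 ≥ cost 37, so it is built.
Resident 1: others sum to 27; max(0, 37 - 27) = 10.
Resident 2: others sum to 44; max(0, 37 - 44) = 0.
Resident 3: others sum to 31; max(0, 37 - 31) = 6.
Total collected = 10 + 0 + 6 = 16.

16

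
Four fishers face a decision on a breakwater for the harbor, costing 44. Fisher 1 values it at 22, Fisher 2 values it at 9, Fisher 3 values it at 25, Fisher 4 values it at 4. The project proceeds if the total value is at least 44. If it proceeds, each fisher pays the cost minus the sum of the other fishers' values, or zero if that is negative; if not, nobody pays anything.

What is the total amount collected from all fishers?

Total value 60 ≥ cost 44, so it is built.
Fisher 1: others sum to 38; max(0, 44 - 38) = 6.
Fisher 2: others sum to 51; max(0, 44 - 51) = 0.
Fisher 3: others sum to 35; max(0, 44 - 35) = 9.
Fisher 4: others sum to 56; max(0, 44 - 56) = 0.
Total collected = 6 + 0 + 9 + 0 = 15.

15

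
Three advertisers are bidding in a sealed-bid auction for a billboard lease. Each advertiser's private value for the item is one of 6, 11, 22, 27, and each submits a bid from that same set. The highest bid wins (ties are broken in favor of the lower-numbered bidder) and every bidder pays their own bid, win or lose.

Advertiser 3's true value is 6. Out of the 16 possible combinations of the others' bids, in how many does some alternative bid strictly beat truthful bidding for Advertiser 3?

Others bid (6, 6): truth gives -6; bid 11 gives -5 > -6. Violating.
Others bid (6, 11): truth gives -6; no alternative beats it.
Others bid (6, 22): truth gives -6; no alternative beats it.
(Checking all 16 profiles: 1 has a profitable deviation, 15 do not.)

1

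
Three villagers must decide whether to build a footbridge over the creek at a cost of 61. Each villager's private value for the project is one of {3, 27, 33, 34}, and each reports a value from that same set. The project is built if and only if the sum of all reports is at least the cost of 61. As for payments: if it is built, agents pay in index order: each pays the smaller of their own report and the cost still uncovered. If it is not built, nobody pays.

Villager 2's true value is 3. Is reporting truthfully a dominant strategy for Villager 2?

Yes

Check each profile of the others' reports and compare truth against every alternative report.
Others report (3, 33): truth gives 0, best alternative gives -24.
Others report (3, 34): truth gives 0, best alternative gives -24.
Others report (27, 27): truth gives 0, best alternative gives -24.
Others report (27, 33): truth gives 0, best alternative gives -24.
Others report (27, 34): truth gives 0, best alternative gives -24.
Others report (33, 3): truth gives 0, best alternative gives -24.
(Remaining 10 profiles checked similarly; truth is weakly best in each.)
In every case the truthful report is at least as good as any alternative, so it is a dominant strategy.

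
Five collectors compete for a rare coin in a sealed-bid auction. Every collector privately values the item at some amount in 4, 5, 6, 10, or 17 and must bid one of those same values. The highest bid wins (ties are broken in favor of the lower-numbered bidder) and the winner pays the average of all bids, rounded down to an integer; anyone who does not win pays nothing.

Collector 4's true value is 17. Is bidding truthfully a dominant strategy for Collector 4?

Consider the case where Collector 1 bids 4, Collector 2 bids 4, Collector 3 bids 4 and Collector 5 bids 4.
Truthful bid 17: wins, pays 6, utility 17 - 6 = 11.
Bid 5 instead: wins, pays 4, utility 17 - 4 = 13.
Since 13 > 11, bidding 5 is strictly better here, so truthful bidding is not dominant.

No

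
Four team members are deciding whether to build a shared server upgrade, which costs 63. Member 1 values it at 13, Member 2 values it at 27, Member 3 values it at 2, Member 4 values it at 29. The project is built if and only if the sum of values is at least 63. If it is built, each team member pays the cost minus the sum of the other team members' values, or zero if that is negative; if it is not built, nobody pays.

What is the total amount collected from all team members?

Total value 71 ≥ cost 63, so it is built.
Member 1: others sum to 58; max(0, 63 - 58) = 5.
Member 2: others sum to 44; max(0, 63 - 44) = 19.
Member 3: others sum to 69; max(0, 63 - 69) = 0.
Member 4: others sum to 42; max(0, 63 - 42) = 21.
Total collected = 5 + 19 + 0 + 21 = 45.

45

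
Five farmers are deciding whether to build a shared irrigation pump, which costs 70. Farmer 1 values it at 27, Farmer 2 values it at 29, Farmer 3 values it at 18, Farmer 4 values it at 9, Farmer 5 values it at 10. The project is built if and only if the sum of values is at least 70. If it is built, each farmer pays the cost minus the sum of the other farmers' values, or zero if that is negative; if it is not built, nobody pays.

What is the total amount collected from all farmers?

10

Total value 93 ≥ cost 70, so it is built.
Farmer 1: others sum to 66; max(0, 70 - 66) = 4.
Farmer 2: others sum to 64; max(0, 70 - 64) = 6.
Farmer 3: others sum to 75; max(0, 70 - 75) = 0.
Farmer 4: others sum to 84; max(0, 70 - 84) = 0.
Farmer 5: others sum to 83; max(0, 70 - 83) = 0.
Total collected = 4 + 6 + 0 + 0 + 0 = 10.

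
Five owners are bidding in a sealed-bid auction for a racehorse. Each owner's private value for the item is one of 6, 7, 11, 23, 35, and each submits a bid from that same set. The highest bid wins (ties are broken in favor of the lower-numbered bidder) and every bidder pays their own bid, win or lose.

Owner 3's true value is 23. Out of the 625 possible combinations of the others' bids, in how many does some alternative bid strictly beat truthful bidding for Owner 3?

Others bid (6, 6, 6, 6): truth gives 0; bid 7 gives 16 > 0. Violating.
Others bid (6, 6, 6, 7): truth gives 0; bid 7 gives 16 > 0. Violating.
Others bid (6, 6, 6, 11): truth gives 0; bid 11 gives 12 > 0. Violating.
Others bid (6, 6, 6, 35): truth gives -23; bid 6 gives -6 > -23. Violating.
Others bid (6, 6, 6, 23): truth gives 0; no alternative beats it.
Others bid (6, 6, 7, 23): truth gives 0; no alternative beats it.
(Checking all 625 profiles: 517 have a profitable deviation, 108 do not.)

517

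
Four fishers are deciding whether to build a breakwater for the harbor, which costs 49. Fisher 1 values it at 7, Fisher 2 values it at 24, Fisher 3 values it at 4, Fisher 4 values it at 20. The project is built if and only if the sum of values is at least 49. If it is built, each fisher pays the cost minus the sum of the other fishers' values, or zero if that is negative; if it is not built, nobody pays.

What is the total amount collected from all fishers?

Total value 55 ≥ cost 49, so it is built.
Fisher 1: others sum to 48; max(0, 49 - 48) = 1.
Fisher 2: others sum to 31; max(0, 49 - 31) = 18.
Fisher 3: others sum to 51; max(0, 49 - 51) = 0.
Fisher 4: others sum to 35; max(0, 49 - 35) = 14.
Total collected = 1 + 18 + 0 + 14 = 33.

33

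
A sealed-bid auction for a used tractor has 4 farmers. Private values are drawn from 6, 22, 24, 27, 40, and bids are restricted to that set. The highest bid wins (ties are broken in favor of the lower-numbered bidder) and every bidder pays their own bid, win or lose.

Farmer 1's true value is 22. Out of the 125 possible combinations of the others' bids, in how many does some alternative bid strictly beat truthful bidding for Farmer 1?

118

Others bid (6, 6, 6): truth gives 0; bid 6 gives 16 > 0. Violating.
Others bid (6, 6, 24): truth gives -22; bid 24 gives -2 > -22. Violating.
Others bid (6, 6, 27): truth gives -22; bid 27 gives -5 > -22. Violating.
Others bid (6, 6, 40): truth gives -22; bid 6 gives -6 > -22. Violating.
Others bid (6, 6, 22): truth gives 0; no alternative beats it.
Others bid (6, 22, 6): truth gives 0; no alternative beats it.
(Checking all 125 profiles: 118 have a profitable deviation, 7 do not.)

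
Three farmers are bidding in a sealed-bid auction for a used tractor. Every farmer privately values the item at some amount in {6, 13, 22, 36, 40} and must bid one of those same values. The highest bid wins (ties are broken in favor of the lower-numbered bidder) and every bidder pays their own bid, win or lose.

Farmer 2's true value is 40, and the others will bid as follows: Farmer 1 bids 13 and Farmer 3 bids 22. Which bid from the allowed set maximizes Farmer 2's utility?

Bid 6: loses but pays 6, utility -6.
Bid 13: loses but pays 13, utility -13.
Bid 22: wins, pays 22, utility 40 - 22 = 18.
Bid 36: wins, pays 36, utility 40 - 36 = 4.
Bid 40: wins, pays 40, utility 40 - 40 = 0.
The best choice is 22 with utility 18.

22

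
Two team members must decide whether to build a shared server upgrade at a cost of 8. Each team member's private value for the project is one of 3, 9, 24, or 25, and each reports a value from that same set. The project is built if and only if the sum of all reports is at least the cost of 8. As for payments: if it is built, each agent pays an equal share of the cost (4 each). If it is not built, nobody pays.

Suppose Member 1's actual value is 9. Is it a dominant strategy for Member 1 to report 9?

Yes

Check each profile of the others' reports and compare truth against every alternative report.
Others report (3): truth gives 5, best alternative gives 5.
Others report (9): truth gives 5, best alternative gives 5.
Others report (24): truth gives 5, best alternative gives 5.
Others report (25): truth gives 5, best alternative gives 5.
In every case the truthful report is at least as good as any alternative, so it is a dominant strategy.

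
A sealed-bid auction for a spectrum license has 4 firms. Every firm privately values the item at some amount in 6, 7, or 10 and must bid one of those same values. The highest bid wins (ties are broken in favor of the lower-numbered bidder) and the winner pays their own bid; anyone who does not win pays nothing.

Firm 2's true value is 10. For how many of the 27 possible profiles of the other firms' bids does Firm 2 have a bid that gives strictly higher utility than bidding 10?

Others bid (6, 6, 6): truth gives 0; bid 7 gives 3 > 0. Violating.
Others bid (6, 6, 7): truth gives 0; bid 7 gives 3 > 0. Violating.
Others bid (6, 7, 6): truth gives 0; bid 7 gives 3 > 0. Violating.
Others bid (6, 7, 7): truth gives 0; bid 7 gives 3 > 0. Violating.
Others bid (6, 6, 10): truth gives 0; no alternative beats it.
Others bid (6, 7, 10): truth gives 0; no alternative beats it.
(Checking all 27 profiles: 4 have a profitable deviation, 23 do not.)

4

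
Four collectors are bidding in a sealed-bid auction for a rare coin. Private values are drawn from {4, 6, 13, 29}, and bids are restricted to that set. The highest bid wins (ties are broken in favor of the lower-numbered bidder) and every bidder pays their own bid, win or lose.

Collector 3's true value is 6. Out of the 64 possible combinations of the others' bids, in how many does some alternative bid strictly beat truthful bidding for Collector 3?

62

Others bid (4, 4, 13): truth gives -6; bid 4 gives -4 > -6. Violating.
Others bid (4, 4, 29): truth gives -6; bid 4 gives -4 > -6. Violating.
Others bid (4, 6, 4): truth gives -6; bid 4 gives -4 > -6. Violating.
Others bid (4, 6, 6): truth gives -6; bid 4 gives -4 > -6. Violating.
Others bid (4, 4, 4): truth gives 0; no alternative beats it.
Others bid (4, 4, 6): truth gives 0; no alternative beats it.
(Checking all 64 profiles: 62 have a profitable deviation, 2 do not.)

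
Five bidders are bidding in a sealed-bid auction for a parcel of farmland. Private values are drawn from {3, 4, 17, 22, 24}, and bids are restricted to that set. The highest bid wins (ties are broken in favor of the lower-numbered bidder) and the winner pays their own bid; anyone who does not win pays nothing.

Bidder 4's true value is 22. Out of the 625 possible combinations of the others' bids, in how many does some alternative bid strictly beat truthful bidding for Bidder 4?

Others bid (3, 3, 3, 3): truth gives 0; bid 4 gives 18 > 0. Violating.
Others bid (3, 3, 3, 4): truth gives 0; bid 4 gives 18 > 0. Violating.
Others bid (3, 3, 3, 17): truth gives 0; bid 17 gives 5 > 0. Violating.
Others bid (3, 3, 4, 3): truth gives 0; bid 17 gives 5 > 0. Violating.
Others bid (3, 3, 3, 22): truth gives 0; no alternative beats it.
Others bid (3, 3, 3, 24): truth gives 0; no alternative beats it.
(Checking all 625 profiles: 24 have a profitable deviation, 601 do not.)

24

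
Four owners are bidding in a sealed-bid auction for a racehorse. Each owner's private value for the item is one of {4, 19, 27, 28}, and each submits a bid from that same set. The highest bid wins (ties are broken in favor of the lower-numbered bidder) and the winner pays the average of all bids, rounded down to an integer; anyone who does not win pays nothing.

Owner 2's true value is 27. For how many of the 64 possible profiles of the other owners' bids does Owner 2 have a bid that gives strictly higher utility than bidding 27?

30

Others bid (4, 4, 4): truth gives 18; bid 19 gives 20 > 18. Violating.
Others bid (4, 4, 19): truth gives 14; bid 19 gives 16 > 14. Violating.
Others bid (4, 4, 28): truth gives 0; bid 28 gives 11 > 0. Violating.
Others bid (4, 19, 4): truth gives 14; bid 19 gives 16 > 14. Violating.
Others bid (4, 4, 27): truth gives 12; no alternative beats it.
Others bid (4, 19, 27): truth gives 8; no alternative beats it.
(Checking all 64 profiles: 30 have a profitable deviation, 34 do not.)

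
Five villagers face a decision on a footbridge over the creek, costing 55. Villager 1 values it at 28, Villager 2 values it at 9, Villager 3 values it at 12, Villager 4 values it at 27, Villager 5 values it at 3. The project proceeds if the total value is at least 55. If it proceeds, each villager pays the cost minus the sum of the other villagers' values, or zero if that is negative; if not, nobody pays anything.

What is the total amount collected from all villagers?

Total value 79 ≥ cost 55, so it is built.
Villager 1: others sum to 51; max(0, 55 - 51) = 4.
Villager 2: others sum to 70; max(0, 55 - 70) = 0.
Villager 3: others sum to 67; max(0, 55 - 67) = 0.
Villager 4: others sum to 52; max(0, 55 - 52) = 3.
Villager 5: others sum to 76; max(0, 55 - 76) = 0.
Total collected = 4 + 0 + 0 + 3 + 0 = 7.

7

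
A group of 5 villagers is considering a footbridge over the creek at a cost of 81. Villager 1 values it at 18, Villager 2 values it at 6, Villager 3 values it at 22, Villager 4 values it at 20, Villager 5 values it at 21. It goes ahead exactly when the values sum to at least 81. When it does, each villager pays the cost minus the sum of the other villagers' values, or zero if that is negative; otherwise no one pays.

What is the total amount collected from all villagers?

Total value 87 ≥ cost 81, so it is built.
Villager 1: others sum to 69; max(0, 81 - 69) = 12.
Villager 2: others sum to 81; max(0, 81 - 81) = 0.
Villager 3: others sum to 65; max(0, 81 - 65) = 16.
Villager 4: others sum to 67; max(0, 81 - 67) = 14.
Villager 5: others sum to 66; max(0, 81 - 66) = 15.
Total collected = 12 + 0 + 16 + 14 + 15 = 57.

57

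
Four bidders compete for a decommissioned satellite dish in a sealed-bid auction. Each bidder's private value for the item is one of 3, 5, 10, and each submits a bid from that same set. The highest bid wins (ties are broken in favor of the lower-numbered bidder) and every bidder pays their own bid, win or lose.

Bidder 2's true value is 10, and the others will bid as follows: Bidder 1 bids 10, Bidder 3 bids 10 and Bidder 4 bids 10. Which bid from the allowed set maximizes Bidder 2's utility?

Bid 3: loses but pays 3, utility -3.
Bid 5: loses but pays 5, utility -5.
Bid 10: loses but pays 10, utility -10.
The best choice is 3 with utility -3.

3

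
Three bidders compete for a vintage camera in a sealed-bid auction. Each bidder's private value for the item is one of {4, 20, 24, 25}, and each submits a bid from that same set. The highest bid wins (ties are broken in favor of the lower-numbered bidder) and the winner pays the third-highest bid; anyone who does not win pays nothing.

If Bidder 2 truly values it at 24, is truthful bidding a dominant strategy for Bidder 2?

No

Consider the case where Bidder 1 bids 4 and Bidder 3 bids 25.
Truthful bid 24: loses, pays 0, utility 0.
Bid 25 instead: wins, pays 4, utility 24 - 4 = 20.
Since 20 > 0, bidding 25 is strictly better here, so truthful bidding is not dominant.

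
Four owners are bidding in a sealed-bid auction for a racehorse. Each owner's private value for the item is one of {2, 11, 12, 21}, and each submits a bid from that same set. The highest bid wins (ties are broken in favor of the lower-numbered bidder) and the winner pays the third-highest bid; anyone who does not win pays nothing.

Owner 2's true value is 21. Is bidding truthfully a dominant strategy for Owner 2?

Check each profile of the others' bids and compare truth against every alternative bid.
Others bid (2, 2, 21): truth gives 19, best alternative gives 0.
Others bid (2, 21, 2): truth gives 19, best alternative gives 0.
Others bid (12, 2, 2): truth gives 19, best alternative gives 0.
Others bid (2, 11, 21): truth gives 10, best alternative gives 0.
Others bid (2, 21, 11): truth gives 10, best alternative gives 0.
Others bid (11, 2, 21): truth gives 10, best alternative gives 0.
(Remaining 58 profiles checked similarly; truth is weakly best in each.)
In every case the truthful bid is at least as good as any alternative, so it is a dominant strategy.

Yes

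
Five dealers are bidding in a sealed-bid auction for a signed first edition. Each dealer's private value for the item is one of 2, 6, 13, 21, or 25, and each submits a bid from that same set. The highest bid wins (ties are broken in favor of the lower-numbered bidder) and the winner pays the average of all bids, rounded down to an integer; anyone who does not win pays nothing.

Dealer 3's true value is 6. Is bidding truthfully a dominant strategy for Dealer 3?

Consider the case where Dealer 1 bids 2, Dealer 2 bids 6, Dealer 4 bids 2 and Dealer 5 bids 2.
Truthful bid 6: loses, pays 0, utility 0.
Bid 13 instead: wins, pays 5, utility 6 - 5 = 1.
Since 1 > 0, bidding 13 is strictly better here, so truthful bidding is not dominant.

No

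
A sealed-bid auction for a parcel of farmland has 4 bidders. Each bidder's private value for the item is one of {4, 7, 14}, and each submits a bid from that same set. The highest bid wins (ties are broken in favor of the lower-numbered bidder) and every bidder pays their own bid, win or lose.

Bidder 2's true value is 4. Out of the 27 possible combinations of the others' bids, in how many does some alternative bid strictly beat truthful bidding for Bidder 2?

4

Others bid (4, 4, 4): truth gives -4; bid 7 gives -3 > -4. Violating.
Others bid (4, 4, 7): truth gives -4; bid 7 gives -3 > -4. Violating.
Others bid (4, 7, 4): truth gives -4; bid 7 gives -3 > -4. Violating.
Others bid (4, 7, 7): truth gives -4; bid 7 gives -3 > -4. Violating.
Others bid (4, 4, 14): truth gives -4; no alternative beats it.
Others bid (4, 7, 14): truth gives -4; no alternative beats it.
(Checking all 27 profiles: 4 have a profitable deviation, 23 do not.)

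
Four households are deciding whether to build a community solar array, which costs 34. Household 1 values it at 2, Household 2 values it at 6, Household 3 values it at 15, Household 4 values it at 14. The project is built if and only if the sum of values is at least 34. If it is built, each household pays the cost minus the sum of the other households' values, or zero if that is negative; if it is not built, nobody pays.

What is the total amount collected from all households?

26

Total value 37 ≥ cost 34, so it is built.
Household 1: others sum to 35; max(0, 34 - 35) = 0.
Household 2: others sum to 31; max(0, 34 - 31) = 3.
Household 3: others sum to 22; max(0, 34 - 22) = 12.
Household 4: others sum to 23; max(0, 34 - 23) = 11.
Total collected = 0 + 3 + 12 + 11 = 26.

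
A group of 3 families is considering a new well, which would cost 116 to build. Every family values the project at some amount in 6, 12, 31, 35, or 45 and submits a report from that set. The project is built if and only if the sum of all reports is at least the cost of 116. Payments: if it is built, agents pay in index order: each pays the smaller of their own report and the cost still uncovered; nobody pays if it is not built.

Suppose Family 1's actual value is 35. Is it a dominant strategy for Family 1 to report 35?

Consider the case where Family 2 reports 45 and Family 3 reports 45.
Truthful report 35: project built, pays 35, utility 35 - 35 = 0.
Report 31 instead: project built, pays 31, utility 35 - 31 = 4.
Since 4 > 0, reporting 31 is strictly better here, so truthful reporting is not dominant.

No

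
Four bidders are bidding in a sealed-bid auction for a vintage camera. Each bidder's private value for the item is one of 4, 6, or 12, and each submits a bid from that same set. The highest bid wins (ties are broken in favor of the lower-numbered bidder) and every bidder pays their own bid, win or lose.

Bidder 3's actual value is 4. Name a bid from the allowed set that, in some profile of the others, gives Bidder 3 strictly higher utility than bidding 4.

Suppose Bidder 1 bids 4, Bidder 2 bids 4 and Bidder 4 bids 4.
Bid 4: loses but pays 4, utility -4.
Bid 6: wins, pays 6, utility 4 - 6 = -2.
So bidding 6 beats truth here (-2 > -4).

6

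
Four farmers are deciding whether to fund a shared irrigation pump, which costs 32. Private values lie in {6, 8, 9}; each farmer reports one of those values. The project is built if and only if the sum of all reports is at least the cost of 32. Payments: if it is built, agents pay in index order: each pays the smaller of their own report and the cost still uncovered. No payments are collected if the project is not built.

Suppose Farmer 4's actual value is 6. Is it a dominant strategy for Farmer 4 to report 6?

Yes

Check each profile of the others' reports and compare truth against every alternative report.
Others report (6, 9, 9): truth gives 0, best alternative gives -2.
Others report (8, 8, 8): truth gives 0, best alternative gives -2.
Others report (9, 6, 9): truth gives 0, best alternative gives -2.
Others report (9, 9, 6): truth gives 0, best alternative gives -2.
Others report (8, 8, 9): truth gives 0, best alternative gives -1.
Others report (8, 9, 8): truth gives 0, best alternative gives -1.
(Remaining 21 profiles checked similarly; truth is weakly best in each.)
In every case the truthful report is at least as good as any alternative, so it is a dominant strategy.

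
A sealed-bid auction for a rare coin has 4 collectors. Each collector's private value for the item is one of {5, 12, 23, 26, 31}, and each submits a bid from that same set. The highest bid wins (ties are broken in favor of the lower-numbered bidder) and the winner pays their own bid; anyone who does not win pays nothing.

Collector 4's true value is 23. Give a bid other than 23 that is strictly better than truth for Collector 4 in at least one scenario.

12

Suppose Collector 1 bids 5, Collector 2 bids 5 and Collector 3 bids 5.
Bid 23: wins, pays 23, utility 23 - 23 = 0.
Bid 12: wins, pays 12, utility 23 - 12 = 11.
So bidding 12 beats truth here (11 > 0).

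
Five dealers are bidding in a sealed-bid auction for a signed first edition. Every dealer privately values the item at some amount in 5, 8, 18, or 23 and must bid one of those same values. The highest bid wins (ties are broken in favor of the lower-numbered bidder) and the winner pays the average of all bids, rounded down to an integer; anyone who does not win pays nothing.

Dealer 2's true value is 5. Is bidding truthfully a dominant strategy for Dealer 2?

Yes

Check each profile of the others' bids and compare truth against every alternative bid.
Others bid (5, 8, 8, 8): truth gives 0, best alternative gives -2.
Others bid (5, 5, 5, 8): truth gives 0, best alternative gives -1.
Others bid (5, 5, 8, 5): truth gives 0, best alternative gives -1.
Others bid (5, 5, 8, 8): truth gives 0, best alternative gives -1.
Others bid (5, 8, 5, 5): truth gives 0, best alternative gives -1.
Others bid (5, 8, 5, 8): truth gives 0, best alternative gives -1.
(Remaining 250 profiles checked similarly; truth is weakly best in each.)
In every case the truthful bid is at least as good as any alternative, so it is a dominant strategy.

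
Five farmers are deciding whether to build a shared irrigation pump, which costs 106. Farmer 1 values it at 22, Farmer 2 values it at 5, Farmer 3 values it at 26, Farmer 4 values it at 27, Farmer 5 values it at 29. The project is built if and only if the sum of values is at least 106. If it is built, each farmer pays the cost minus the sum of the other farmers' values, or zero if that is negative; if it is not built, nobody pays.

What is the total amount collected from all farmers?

Total value 109 ≥ cost 106, so it is built.
Farmer 1: others sum to 87; max(0, 106 - 87) = 19.
Farmer 2: others sum to 104; max(0, 106 - 104) = 2.
Farmer 3: others sum to 83; max(0, 106 - 83) = 23.
Farmer 4: others sum to 82; max(0, 106 - 82) = 24.
Farmer 5: others sum to 80; max(0, 106 - 80) = 26.
Total collected = 19 + 2 + 23 + 24 + 26 = 94.

94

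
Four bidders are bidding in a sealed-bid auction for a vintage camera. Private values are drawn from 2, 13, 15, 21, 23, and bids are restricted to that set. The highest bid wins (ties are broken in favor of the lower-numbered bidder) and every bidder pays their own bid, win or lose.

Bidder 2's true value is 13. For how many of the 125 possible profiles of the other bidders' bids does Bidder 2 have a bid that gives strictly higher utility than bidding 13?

Others bid (2, 2, 15): truth gives -13; bid 2 gives -2 > -13. Violating.
Others bid (2, 2, 21): truth gives -13; bid 2 gives -2 > -13. Violating.
Others bid (2, 2, 23): truth gives -13; bid 2 gives -2 > -13. Violating.
Others bid (2, 13, 15): truth gives -13; bid 2 gives -2 > -13. Violating.
Others bid (2, 2, 2): truth gives 0; no alternative beats it.
Others bid (2, 2, 13): truth gives 0; no alternative beats it.
(Checking all 125 profiles: 121 have a profitable deviation, 4 do not.)

121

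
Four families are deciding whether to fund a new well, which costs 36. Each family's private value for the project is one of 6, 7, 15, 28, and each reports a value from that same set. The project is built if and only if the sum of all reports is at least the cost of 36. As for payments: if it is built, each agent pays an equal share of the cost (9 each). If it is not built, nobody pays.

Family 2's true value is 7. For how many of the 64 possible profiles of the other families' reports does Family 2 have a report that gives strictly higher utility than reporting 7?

Others report (7, 7, 15): truth gives -2; report 6 gives 0 > -2. Violating.
Others report (7, 15, 7): truth gives -2; report 6 gives 0 > -2. Violating.
Others report (15, 7, 7): truth gives -2; report 6 gives 0 > -2. Violating.
Others report (6, 6, 6): truth gives 0; no alternative beats it.
Others report (6, 6, 7): truth gives 0; no alternative beats it.
(Checking all 64 profiles: 3 have a profitable deviation, 61 do not.)

3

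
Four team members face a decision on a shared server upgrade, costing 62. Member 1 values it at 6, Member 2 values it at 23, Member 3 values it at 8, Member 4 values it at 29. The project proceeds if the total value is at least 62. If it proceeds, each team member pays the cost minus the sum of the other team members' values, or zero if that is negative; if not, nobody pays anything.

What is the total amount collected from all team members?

Total value 66 ≥ cost 62, so it is built.
Member 1: others sum to 60; max(0, 62 - 60) = 2.
Member 2: others sum to 43; max(0, 62 - 43) = 19.
Member 3: others sum to 58; max(0, 62 - 58) = 4.
Member 4: others sum to 37; max(0, 62 - 37) = 25.
Total collected = 2 + 19 + 4 + 25 = 50.

50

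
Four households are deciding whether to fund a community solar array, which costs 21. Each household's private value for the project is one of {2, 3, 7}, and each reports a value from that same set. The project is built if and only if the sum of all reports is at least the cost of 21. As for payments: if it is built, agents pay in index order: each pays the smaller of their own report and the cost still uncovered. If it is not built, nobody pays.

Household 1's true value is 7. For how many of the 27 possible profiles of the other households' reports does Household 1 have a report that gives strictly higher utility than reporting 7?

Others report (7, 7, 7): truth gives 0; report 2 gives 5 > 0. Violating.
Others report (2, 2, 2): truth gives 0; no alternative beats it.
Others report (2, 2, 3): truth gives 0; no alternative beats it.
(Checking all 27 profiles: 1 has a profitable deviation, 26 do not.)

1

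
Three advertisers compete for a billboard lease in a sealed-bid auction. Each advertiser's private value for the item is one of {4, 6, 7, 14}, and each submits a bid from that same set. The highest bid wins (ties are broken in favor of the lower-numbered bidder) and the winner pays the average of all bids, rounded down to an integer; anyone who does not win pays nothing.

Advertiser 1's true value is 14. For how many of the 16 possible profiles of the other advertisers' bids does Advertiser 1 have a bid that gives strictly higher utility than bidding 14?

Others bid (4, 4): truth gives 7; bid 4 gives 10 > 7. Violating.
Others bid (4, 6): truth gives 6; bid 6 gives 9 > 6. Violating.
Others bid (4, 7): truth gives 6; bid 7 gives 8 > 6. Violating.
Others bid (6, 4): truth gives 6; bid 6 gives 9 > 6. Violating.
Others bid (4, 14): truth gives 4; no alternative beats it.
Others bid (6, 14): truth gives 3; no alternative beats it.
(Checking all 16 profiles: 9 have a profitable deviation, 7 do not.)

9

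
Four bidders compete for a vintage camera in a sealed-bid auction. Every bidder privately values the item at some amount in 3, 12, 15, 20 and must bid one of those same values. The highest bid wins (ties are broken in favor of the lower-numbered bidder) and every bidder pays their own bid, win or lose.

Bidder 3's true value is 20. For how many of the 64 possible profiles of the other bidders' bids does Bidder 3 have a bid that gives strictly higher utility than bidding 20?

Others bid (3, 3, 3): truth gives 0; bid 12 gives 8 > 0. Violating.
Others bid (3, 3, 12): truth gives 0; bid 12 gives 8 > 0. Violating.
Others bid (3, 3, 15): truth gives 0; bid 15 gives 5 > 0. Violating.
Others bid (3, 12, 3): truth gives 0; bid 15 gives 5 > 0. Violating.
Others bid (3, 3, 20): truth gives 0; no alternative beats it.
Others bid (3, 12, 20): truth gives 0; no alternative beats it.
(Checking all 64 profiles: 40 have a profitable deviation, 24 do not.)

40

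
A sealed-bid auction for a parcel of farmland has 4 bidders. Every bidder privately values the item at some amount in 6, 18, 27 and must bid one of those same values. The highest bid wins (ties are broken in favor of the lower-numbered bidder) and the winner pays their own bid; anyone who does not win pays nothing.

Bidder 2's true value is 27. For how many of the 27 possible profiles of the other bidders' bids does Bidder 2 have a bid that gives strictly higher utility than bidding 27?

Others bid (6, 6, 6): truth gives 0; bid 18 gives 9 > 0. Violating.
Others bid (6, 6, 18): truth gives 0; bid 18 gives 9 > 0. Violating.
Others bid (6, 18, 6): truth gives 0; bid 18 gives 9 > 0. Violating.
Others bid (6, 18, 18): truth gives 0; bid 18 gives 9 > 0. Violating.
Others bid (6, 6, 27): truth gives 0; no alternative beats it.
Others bid (6, 18, 27): truth gives 0; no alternative beats it.
(Checking all 27 profiles: 4 have a profitable deviation, 23 do not.)

4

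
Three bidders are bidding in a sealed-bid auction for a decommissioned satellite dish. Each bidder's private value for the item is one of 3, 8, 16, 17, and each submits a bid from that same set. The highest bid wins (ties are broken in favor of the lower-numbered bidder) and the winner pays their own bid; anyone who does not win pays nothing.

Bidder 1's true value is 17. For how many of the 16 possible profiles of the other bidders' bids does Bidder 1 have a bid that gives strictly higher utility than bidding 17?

9

Others bid (3, 3): truth gives 0; bid 3 gives 14 > 0. Violating.
Others bid (3, 8): truth gives 0; bid 8 gives 9 > 0. Violating.
Others bid (3, 16): truth gives 0; bid 16 gives 1 > 0. Violating.
Others bid (8, 3): truth gives 0; bid 8 gives 9 > 0. Violating.
Others bid (3, 17): truth gives 0; no alternative beats it.
Others bid (8, 17): truth gives 0; no alternative beats it.
(Checking all 16 profiles: 9 have a profitable deviation, 7 do not.)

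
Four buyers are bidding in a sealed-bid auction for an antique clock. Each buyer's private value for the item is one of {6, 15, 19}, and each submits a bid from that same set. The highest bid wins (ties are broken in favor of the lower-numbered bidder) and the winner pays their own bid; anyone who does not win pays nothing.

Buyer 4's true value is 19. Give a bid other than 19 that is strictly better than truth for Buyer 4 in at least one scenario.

15

Suppose Buyer 1 bids 6, Buyer 2 bids 6 and Buyer 3 bids 6.
Bid 19: wins, pays 19, utility 19 - 19 = 0.
Bid 15: wins, pays 15, utility 19 - 15 = 4.
So bidding 15 beats truth here (4 > 0).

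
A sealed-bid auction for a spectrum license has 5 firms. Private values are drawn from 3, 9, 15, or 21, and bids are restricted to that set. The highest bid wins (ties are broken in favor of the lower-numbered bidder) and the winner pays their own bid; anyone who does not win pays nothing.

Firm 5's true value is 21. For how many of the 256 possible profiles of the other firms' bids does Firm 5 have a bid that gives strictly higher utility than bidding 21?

16

Others bid (3, 3, 3, 3): truth gives 0; bid 9 gives 12 > 0. Violating.
Others bid (3, 3, 3, 9): truth gives 0; bid 15 gives 6 > 0. Violating.
Others bid (3, 3, 9, 3): truth gives 0; bid 15 gives 6 > 0. Violating.
Others bid (3, 3, 9, 9): truth gives 0; bid 15 gives 6 > 0. Violating.
Others bid (3, 3, 3, 15): truth gives 0; no alternative beats it.
Others bid (3, 3, 3, 21): truth gives 0; no alternative beats it.
(Checking all 256 profiles: 16 have a profitable deviation, 240 do not.)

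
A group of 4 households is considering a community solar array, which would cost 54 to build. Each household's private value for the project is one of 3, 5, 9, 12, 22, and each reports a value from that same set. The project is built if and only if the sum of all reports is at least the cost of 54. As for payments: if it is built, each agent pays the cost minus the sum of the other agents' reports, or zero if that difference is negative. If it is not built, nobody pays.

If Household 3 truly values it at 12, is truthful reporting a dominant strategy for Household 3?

Yes

Check each profile of the others' reports and compare truth against every alternative report.
Others report (12, 22, 22): truth gives 12, best alternative gives 12.
Others report (22, 12, 22): truth gives 12, best alternative gives 12.
Others report (22, 22, 12): truth gives 12, best alternative gives 12.
Others report (22, 22, 22): truth gives 12, best alternative gives 12.
Others report (9, 22, 22): truth gives 11, best alternative gives 11.
Others report (22, 9, 22): truth gives 11, best alternative gives 11.
(Remaining 119 profiles checked similarly; truth is weakly best in each.)
In every case the truthful report is at least as good as any alternative, so it is a dominant strategy.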